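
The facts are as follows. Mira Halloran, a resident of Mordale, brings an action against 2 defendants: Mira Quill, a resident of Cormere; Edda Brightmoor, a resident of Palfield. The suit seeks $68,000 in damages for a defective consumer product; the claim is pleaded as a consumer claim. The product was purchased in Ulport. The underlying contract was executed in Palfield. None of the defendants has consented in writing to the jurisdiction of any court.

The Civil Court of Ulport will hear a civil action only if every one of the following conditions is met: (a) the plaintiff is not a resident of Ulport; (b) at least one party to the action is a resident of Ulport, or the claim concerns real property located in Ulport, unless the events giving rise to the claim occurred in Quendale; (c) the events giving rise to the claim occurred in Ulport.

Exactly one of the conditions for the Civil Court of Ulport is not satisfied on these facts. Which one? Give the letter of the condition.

(b)

The Civil Court of Ulport:
  (a) The plaintiff resides in Mordale, which is not Ulport. Met.
  (b) No party resides in Ulport; the claim does not concern real property — none of the alternatives is met. And the operative events occurred in Ulport, not Quendale, so the proviso does not save it. Not met.
  (c) The operative events occurred in Ulport. Satisfied.
Only condition (b) fails.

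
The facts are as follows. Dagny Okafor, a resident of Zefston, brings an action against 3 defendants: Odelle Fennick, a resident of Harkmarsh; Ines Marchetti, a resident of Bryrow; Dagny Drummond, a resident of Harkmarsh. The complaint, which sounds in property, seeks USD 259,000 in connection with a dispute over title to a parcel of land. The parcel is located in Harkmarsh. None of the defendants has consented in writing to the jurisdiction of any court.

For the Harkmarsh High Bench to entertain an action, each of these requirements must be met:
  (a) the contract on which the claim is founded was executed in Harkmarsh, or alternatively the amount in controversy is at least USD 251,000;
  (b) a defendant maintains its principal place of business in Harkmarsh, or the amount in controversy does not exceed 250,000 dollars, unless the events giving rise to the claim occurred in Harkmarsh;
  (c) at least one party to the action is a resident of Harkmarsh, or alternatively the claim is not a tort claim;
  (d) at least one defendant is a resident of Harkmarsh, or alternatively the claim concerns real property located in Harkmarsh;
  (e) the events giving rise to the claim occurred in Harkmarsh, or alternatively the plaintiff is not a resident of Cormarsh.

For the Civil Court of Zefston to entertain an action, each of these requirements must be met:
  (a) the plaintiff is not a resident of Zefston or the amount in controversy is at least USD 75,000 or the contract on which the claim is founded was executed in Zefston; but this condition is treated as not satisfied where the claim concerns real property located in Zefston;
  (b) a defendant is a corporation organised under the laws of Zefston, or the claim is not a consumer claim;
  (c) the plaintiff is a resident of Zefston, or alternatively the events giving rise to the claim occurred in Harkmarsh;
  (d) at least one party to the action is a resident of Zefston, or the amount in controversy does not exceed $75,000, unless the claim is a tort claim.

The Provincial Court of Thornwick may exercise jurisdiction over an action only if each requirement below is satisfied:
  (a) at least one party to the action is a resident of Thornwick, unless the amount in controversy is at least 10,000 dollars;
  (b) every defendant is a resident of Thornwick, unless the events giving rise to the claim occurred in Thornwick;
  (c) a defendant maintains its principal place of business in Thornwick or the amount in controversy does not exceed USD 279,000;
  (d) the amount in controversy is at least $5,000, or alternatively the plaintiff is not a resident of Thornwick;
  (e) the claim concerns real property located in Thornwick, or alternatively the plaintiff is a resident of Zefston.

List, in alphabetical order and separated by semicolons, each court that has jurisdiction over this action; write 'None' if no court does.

The Harkmarsh High Bench:
  (a) The amount in controversy is $259,000, which meets the 251,000 dollars floor, so one alternative holds. Met.
  (b) No defendant is a corporation; the amount in controversy is $259,000, above the USD 250,000 ceiling — every alternative fails. However, the operative events occurred in Harkmarsh, so the 'unless' proviso supplies this condition. Condition met.
  (c) Odelle Fennick resides in Harkmarsh, so this disjunct is met. Met.
  (d) Odelle Fennick resides in Harkmarsh — that alternative is enough. Condition met.
  (e) The operative events occurred in Harkmarsh, which satisfies one of the alternatives. Met.
  → All conditions met; jurisdiction exists.
The Civil Court of Zefston:
  (a) The amount in controversy is 259,000 dollars, which meets the USD 75,000 floor — that alternative is enough. The carve-out does not apply: the property lies in Harkmarsh, not Zefston. Condition met.
  (b) The claim is a property claim, not a consumer claim, so one alternative holds. Met.
  (c) The plaintiff resides in Zefston, so one alternative holds. Condition met.
  (d) Dagny Okafor resides in Zefston — that alternative is enough. Condition met.
  → Jurisdiction lies.
The Provincial Court of Thornwick:
  (a) No party resides in Thornwick. The proviso rescues it, though: the amount in controversy is USD 259,000, which meets the $10,000 floor. Satisfied.
  (b) The defendants reside as follows — Odelle Fennick in Harkmarsh, Ines Marchetti in Bryrow, Dagny Drummond in Harkmarsh — not all in Thornwick. Nor does the 'unless' clause help: the operative events occurred in Harkmarsh, not Thornwick. Not satisfied.
  (c) The amount in controversy is 259,000 dollars, within the $279,000 ceiling, so one alternative holds. Satisfied.
  (d) The amount in controversy is USD 259,000, which meets the USD 5,000 floor, which satisfies one of the alternatives. Condition met.
  (e) The plaintiff resides in Zefston, which satisfies one of the alternatives. Satisfied.
  → Not every requirement is met — no jurisdiction.

the Civil Court of Zefston; the Harkmarsh High Bench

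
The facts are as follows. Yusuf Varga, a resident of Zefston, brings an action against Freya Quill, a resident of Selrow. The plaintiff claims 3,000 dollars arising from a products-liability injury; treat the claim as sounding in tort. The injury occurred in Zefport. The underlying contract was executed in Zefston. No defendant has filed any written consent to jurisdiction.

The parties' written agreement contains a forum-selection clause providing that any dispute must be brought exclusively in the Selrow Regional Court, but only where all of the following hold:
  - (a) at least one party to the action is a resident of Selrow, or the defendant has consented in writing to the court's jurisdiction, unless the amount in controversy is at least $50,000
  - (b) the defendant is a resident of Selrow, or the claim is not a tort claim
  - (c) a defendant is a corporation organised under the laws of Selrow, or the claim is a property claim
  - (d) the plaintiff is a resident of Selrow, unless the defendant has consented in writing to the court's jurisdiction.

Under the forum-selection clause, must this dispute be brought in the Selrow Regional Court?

No

The Selrow Regional Court:
  (a) Freya Quill resides in Selrow, so this disjunct is met. Met.
  (b) The defendant resides in Selrow — that alternative is enough. Condition met.
  (c) No defendant is a corporation; the claim is a tort claim, not a property claim — no alternative holds. Condition not met.
  (d) The plaintiff resides in Zefston, not Selrow. And no such written consent has been filed, so the proviso does not save it. Condition not met.
  → The clause does not apply.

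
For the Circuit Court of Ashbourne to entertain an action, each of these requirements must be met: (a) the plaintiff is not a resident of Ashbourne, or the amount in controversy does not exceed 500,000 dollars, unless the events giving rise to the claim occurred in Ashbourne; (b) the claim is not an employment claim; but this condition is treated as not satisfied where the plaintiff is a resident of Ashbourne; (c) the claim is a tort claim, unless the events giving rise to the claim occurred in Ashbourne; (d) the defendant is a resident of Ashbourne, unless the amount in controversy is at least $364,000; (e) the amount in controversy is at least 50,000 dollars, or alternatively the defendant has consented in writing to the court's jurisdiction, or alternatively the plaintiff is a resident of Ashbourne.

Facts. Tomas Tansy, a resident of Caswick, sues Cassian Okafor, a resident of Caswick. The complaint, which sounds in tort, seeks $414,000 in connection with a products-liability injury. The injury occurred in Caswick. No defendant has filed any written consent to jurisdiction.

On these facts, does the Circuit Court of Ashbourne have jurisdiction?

The Circuit Court of Ashbourne:
  (a) The plaintiff resides in Caswick, which is not Ashbourne — that alternative is enough. Met.
  (b) The claim is a tort claim, not an employment claim. And the carve-out is inapplicable — the plaintiff resides in Caswick, not Ashbourne. Condition met.
  (c) The claim is a tort claim. Met.
  (d) The defendant resides in Caswick, not Ashbourne. The proviso rescues it, though: the amount in controversy is $414,000, which meets the $364,000 floor. Condition met.
  (e) The amount in controversy is $414,000, which meets the USD 50,000 floor, so this disjunct is met. Satisfied.
  → Jurisdiction lies.

Yes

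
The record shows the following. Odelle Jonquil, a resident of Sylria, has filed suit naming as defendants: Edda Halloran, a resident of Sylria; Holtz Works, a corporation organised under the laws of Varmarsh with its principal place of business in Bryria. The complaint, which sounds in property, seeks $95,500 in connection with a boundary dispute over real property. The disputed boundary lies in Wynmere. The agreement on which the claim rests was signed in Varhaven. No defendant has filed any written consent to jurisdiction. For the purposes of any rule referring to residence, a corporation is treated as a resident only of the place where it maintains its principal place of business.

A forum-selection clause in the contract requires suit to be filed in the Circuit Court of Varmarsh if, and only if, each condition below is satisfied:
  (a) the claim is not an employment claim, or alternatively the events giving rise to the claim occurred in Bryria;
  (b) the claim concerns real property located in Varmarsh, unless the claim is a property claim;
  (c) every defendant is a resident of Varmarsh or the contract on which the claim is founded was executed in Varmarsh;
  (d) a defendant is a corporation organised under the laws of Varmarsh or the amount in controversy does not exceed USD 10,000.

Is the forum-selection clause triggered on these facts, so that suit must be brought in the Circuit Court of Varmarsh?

The Circuit Court of Varmarsh:
  (a) The claim is a property claim, not an employment claim, so one alternative holds. Met.
  (b) The property lies in Wynmere, not Varmarsh. But the claim is a property claim, and the 'unless' clause therefore excuses the requirement. Satisfied.
  (c) The defendants reside as follows — Edda Halloran in Sylria, Holtz Works in Bryria — not all in Varmarsh; the contract was executed in Varhaven, not Varmarsh — no alternative holds. Not met.
  (d) Holtz Works is organised under the laws of Varmarsh, so this disjunct is met. Condition met.
  → Forum clause is not triggered.

No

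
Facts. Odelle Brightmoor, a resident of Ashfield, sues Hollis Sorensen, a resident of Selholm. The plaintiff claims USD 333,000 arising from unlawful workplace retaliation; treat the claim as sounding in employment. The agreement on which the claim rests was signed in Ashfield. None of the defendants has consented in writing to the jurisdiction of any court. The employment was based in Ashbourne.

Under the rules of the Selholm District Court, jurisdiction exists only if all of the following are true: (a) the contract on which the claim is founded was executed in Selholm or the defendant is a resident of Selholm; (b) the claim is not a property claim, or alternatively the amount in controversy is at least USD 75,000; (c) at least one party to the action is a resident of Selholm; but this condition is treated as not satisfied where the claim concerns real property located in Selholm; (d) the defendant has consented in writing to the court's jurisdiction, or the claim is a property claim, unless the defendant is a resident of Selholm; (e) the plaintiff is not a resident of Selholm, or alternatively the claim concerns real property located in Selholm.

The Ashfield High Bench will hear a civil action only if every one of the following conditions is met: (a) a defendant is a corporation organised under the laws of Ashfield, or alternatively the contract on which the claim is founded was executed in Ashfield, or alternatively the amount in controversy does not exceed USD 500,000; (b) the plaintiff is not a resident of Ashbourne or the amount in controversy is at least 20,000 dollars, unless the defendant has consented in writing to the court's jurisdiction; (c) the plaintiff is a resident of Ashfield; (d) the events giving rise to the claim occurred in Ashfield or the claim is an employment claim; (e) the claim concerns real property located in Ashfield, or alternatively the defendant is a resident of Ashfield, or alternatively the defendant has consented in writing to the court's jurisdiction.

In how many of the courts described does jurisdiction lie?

The Selholm District Court:
  (a) The defendant resides in Selholm — that alternative is enough. Satisfied.
  (b) The claim is an employment claim, not a property claim — that alternative is enough. Condition met.
  (c) Hollis Sorensen resides in Selholm. The carve-out does not apply: the claim does not concern real property. Condition met.
  (d) No such written consent has been filed; the claim is an employment claim, not a property claim — every alternative fails. However, the defendant resides in Selholm, so the 'unless' proviso supplies this condition. Met.
  (e) The plaintiff resides in Ashfield, which is not Selholm, so this disjunct is met. Satisfied.
  → All conditions met; jurisdiction exists.
The Ashfield High Bench:
  (a) The contract was executed in Ashfield, which satisfies one of the alternatives. Condition met.
  (b) The plaintiff resides in Ashfield, which is not Ashbourne, which satisfies one of the alternatives. Met.
  (c) The plaintiff resides in Ashfield. Satisfied.
  (d) The claim is an employment claim, which satisfies one of the alternatives. Met.
  (e) The claim does not concern real property; the defendant resides in Selholm, not Ashfield; no such written consent has been filed — every alternative fails. Not met.
  → The court lacks jurisdiction.
Courts with jurisdiction: the Selholm District Court — 1 in total.

1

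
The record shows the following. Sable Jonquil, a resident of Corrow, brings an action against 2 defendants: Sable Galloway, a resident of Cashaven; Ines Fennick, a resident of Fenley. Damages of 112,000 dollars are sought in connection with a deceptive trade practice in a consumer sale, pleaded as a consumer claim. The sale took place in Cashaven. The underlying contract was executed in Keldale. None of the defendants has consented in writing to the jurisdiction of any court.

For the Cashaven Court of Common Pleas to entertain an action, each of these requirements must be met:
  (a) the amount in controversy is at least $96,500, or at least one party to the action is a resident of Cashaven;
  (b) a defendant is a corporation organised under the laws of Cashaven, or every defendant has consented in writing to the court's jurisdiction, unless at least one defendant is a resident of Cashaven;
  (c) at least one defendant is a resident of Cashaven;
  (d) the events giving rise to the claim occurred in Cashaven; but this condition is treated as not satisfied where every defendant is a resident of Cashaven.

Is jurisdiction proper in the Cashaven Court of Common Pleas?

The Cashaven Court of Common Pleas:
  (a) The amount in controversy is 112,000 dollars, which meets the 96,500 dollars floor, so one alternative holds. Met.
  (b) No defendant is a corporation; no such written consent has been filed — no alternative holds. However, Sable Galloway resides in Cashaven, so the 'unless' proviso supplies this condition. Satisfied.
  (c) Sable Galloway resides in Cashaven. Condition met.
  (d) The operative events occurred in Cashaven. The exception is not triggered, since the defendants reside as follows — Sable Galloway in Cashaven, Ines Fennick in Fenley — not all in Cashaven. Satisfied.
  → All conditions met; jurisdiction exists.

Yes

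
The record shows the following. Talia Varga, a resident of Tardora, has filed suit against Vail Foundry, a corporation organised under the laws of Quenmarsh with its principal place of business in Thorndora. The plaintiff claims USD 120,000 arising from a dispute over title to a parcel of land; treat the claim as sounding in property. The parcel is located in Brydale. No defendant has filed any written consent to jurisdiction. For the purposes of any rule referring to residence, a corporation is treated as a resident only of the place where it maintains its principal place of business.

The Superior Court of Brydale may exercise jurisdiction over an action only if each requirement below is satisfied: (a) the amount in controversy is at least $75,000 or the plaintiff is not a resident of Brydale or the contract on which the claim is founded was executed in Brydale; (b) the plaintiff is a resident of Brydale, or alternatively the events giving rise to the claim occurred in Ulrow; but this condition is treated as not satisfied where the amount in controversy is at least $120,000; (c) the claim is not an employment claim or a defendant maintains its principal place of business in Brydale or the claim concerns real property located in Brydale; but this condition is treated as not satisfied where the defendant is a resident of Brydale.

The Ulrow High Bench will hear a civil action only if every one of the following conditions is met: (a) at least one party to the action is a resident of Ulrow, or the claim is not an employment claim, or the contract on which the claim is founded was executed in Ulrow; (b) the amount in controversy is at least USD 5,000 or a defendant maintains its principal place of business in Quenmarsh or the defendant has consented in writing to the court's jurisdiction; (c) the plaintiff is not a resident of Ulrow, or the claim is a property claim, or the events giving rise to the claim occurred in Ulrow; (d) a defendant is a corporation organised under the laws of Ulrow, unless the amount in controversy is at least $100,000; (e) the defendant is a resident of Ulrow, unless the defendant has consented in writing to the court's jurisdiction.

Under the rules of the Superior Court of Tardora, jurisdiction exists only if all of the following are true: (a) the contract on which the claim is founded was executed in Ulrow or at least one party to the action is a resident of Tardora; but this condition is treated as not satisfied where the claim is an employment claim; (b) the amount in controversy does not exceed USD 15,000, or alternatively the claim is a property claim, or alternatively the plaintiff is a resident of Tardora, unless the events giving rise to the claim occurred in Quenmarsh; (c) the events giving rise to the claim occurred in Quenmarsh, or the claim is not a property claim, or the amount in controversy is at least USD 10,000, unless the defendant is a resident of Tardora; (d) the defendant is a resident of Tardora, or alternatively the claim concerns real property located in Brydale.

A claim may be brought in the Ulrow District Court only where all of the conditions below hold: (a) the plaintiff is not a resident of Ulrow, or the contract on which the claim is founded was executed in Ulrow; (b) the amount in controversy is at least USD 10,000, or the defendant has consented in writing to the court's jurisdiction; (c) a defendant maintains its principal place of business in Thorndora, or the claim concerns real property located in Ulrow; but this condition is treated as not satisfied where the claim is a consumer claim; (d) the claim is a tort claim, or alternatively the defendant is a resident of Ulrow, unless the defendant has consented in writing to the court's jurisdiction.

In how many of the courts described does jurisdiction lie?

1

The Superior Court of Brydale:
  (a) The amount in controversy is $120,000, which meets the 75,000 dollars floor, so one alternative holds. Met.
  (b) The plaintiff resides in Tardora, not Brydale; the operative events occurred in Brydale, not Ulrow — every alternative fails. Not met.
  (c) The claim is a property claim, not an employment claim, which satisfies one of the alternatives. And the carve-out is inapplicable — the defendant resides in Thorndora, not Brydale. Condition met.
  → At least one condition fails; no jurisdiction.
The Ulrow High Bench:
  (a) The claim is a property claim, not an employment claim, which satisfies one of the alternatives. Satisfied.
  (b) The amount in controversy is $120,000, which meets the 5,000 dollars floor, so this disjunct is met. Satisfied.
  (c) The plaintiff resides in Tardora, which is not Ulrow, which satisfies one of the alternatives. Condition met.
  (d) The corporate defendant(s) are organised in Quenmarsh, not Ulrow. But the amount in controversy is $120,000, which meets the USD 100,000 floor, and the 'unless' clause therefore excuses the requirement. Condition met.
  (e) The defendant resides in Thorndora, not Ulrow. And no such written consent has been filed, so the proviso does not save it. Not met.
  → The court lacks jurisdiction.
The Superior Court of Tardora:
  (a) Talia Varga resides in Tardora — that alternative is enough. And the carve-out is inapplicable — the claim is a property claim, not an employment claim. Met.
  (b) The claim is a property claim, which satisfies one of the alternatives. Met.
  (c) The amount in controversy is 120,000 dollars, which meets the $10,000 floor — that alternative is enough. Condition met.
  (d) The property lies in Brydale — that alternative is enough. Met.
  → Jurisdiction lies.
The Ulrow District Court:
  (a) The plaintiff resides in Tardora, which is not Ulrow, so one alternative holds. Satisfied.
  (b) The amount in controversy is $120,000, which meets the $10,000 floor, so one alternative holds. Condition met.
  (c) Vail Foundry has its principal place of business in Thorndora, so one alternative holds. The carve-out does not apply: the claim is a property claim, not a consumer claim. Satisfied.
  (d) The claim is a property claim, not a tort claim; the defendant resides in Thorndora, not Ulrow — none of the alternatives is met. And no such written consent has been filed, so the proviso does not save it. Condition not met.
  → At least one condition fails; no jurisdiction.
Courts with jurisdiction: the Superior Court of Tardora — 1 in total.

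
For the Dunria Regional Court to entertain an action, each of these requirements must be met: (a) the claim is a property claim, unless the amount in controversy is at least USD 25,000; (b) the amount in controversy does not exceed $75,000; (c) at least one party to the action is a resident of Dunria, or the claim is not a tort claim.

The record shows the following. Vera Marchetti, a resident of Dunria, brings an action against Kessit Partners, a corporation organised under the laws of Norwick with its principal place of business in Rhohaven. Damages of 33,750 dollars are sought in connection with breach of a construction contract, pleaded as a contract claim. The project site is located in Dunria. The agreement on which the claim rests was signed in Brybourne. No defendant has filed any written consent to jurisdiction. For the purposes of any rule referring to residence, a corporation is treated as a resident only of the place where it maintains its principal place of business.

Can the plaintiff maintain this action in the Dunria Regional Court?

The Dunria Regional Court:
  (a) The claim is a contract claim, not a property claim. But the amount in controversy is $33,750, which meets the USD 25,000 floor, and the 'unless' clause therefore excuses the requirement. Condition met.
  (b) The amount in controversy is USD 33,750, within the USD 75,000 ceiling. Satisfied.
  (c) Vera Marchetti resides in Dunria, which satisfies one of the alternatives. Condition met.
  → The court has jurisdiction.

Yes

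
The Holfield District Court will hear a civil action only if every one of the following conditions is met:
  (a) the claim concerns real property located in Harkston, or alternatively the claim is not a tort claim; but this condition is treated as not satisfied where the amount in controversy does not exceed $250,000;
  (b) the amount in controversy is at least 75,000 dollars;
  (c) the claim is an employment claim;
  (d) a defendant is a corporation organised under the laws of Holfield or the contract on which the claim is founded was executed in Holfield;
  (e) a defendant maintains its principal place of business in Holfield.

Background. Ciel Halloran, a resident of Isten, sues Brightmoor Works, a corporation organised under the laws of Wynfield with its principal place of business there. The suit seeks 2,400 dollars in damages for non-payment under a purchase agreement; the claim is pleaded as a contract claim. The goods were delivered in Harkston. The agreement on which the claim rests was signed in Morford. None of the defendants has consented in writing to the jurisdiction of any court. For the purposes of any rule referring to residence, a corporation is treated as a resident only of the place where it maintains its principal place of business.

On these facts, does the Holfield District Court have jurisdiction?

The Holfield District Court:
  (a) The claim is a contract claim, not a tort claim — that alternative is enough. However, the amount in controversy is USD 2,400, within the USD 250,000 ceiling, which falls within the stated exception and so defeats the condition. Not satisfied.
  (b) The amount in controversy is $2,400, below the $75,000 floor. Not satisfied.
  (c) The claim is a contract claim, not an employment claim. Fails.
  (d) The corporate defendant(s) are organised in Wynfield, not Holfield; the contract was executed in Morford, not Holfield — every alternative fails. Not met.
  (e) The corporate defendant(s) have their principal place of business in Wynfield, not Holfield. Not satisfied.
  → At least one condition fails; no jurisdiction.

No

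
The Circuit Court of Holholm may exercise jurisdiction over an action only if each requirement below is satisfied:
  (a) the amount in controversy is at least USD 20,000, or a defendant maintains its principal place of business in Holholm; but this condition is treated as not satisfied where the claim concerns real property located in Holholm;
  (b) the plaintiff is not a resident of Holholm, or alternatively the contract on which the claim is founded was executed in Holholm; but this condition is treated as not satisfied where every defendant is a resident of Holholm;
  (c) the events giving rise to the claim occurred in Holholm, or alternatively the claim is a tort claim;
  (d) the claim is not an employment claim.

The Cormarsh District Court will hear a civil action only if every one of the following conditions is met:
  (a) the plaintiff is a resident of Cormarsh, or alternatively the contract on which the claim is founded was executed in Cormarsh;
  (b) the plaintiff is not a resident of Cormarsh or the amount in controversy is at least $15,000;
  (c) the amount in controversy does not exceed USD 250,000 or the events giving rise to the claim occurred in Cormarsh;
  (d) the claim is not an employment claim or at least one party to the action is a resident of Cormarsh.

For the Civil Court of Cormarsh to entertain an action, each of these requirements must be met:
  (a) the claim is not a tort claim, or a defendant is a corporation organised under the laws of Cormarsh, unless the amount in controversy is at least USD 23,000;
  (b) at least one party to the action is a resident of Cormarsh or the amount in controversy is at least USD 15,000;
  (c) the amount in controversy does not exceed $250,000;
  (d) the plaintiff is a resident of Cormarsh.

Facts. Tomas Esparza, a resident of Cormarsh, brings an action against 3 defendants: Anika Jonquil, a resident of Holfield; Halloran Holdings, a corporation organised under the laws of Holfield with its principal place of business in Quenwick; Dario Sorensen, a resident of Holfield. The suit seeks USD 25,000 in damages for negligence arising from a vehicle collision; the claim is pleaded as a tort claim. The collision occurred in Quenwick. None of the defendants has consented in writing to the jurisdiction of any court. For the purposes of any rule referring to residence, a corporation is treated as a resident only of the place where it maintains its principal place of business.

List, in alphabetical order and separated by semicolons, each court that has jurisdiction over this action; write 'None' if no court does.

The Circuit Court of Holholm:
  (a) The amount in controversy is 25,000 dollars, which meets the USD 20,000 floor — that alternative is enough. The exception is not triggered, since the claim does not concern real property. Satisfied.
  (b) The plaintiff resides in Cormarsh, which is not Holholm, so this disjunct is met. And the carve-out is inapplicable — the defendants reside as follows — Anika Jonquil in Holfield, Halloran Holdings in Quenwick, Dario Sorensen in Holfield — not all in Holholm. Met.
  (c) The claim is a tort claim — that alternative is enough. Satisfied.
  (d) The claim is a tort claim, not an employment claim. Satisfied.
  → Jurisdiction lies.
The Cormarsh District Court:
  (a) The plaintiff resides in Cormarsh, which satisfies one of the alternatives. Satisfied.
  (b) The amount in controversy is USD 25,000, which meets the 15,000 dollars floor, so one alternative holds. Satisfied.
  (c) The amount in controversy is USD 25,000, within the USD 250,000 ceiling — that alternative is enough. Condition met.
  (d) The claim is a tort claim, not an employment claim, which satisfies one of the alternatives. Met.
  → Jurisdiction lies.
The Civil Court of Cormarsh:
  (a) The claim is a tort claim; the corporate defendant(s) are organised in Holfield, not Cormarsh — every alternative fails. However, the amount in controversy is USD 25,000, which meets the $23,000 floor, so the 'unless' proviso supplies this condition. Met.
  (b) Tomas Esparza resides in Cormarsh, so one alternative holds. Satisfied.
  (c) The amount in controversy is 25,000 dollars, within the USD 250,000 ceiling. Satisfied.
  (d) The plaintiff resides in Cormarsh. Met.
  → All conditions met; jurisdiction exists.

the Circuit Court of Holholm; the Civil Court of Cormarsh; the Cormarsh District Court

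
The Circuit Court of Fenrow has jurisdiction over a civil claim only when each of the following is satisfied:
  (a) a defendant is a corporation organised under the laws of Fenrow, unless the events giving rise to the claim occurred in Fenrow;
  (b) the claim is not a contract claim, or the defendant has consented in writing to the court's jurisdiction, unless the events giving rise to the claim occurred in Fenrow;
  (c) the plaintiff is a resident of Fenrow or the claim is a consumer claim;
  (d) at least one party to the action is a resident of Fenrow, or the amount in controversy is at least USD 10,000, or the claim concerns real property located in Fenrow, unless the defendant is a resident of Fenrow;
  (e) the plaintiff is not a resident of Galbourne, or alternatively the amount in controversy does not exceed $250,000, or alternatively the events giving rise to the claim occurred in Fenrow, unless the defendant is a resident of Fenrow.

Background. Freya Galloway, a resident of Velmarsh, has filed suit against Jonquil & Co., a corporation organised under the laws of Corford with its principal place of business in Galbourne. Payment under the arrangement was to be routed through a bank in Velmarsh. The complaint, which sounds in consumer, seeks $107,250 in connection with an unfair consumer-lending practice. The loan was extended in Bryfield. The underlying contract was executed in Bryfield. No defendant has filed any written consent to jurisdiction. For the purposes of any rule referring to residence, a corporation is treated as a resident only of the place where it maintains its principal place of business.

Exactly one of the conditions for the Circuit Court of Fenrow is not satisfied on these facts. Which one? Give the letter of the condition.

The Circuit Court of Fenrow:
  (a) The corporate defendant(s) are organised in Corford, not Fenrow. And the operative events occurred in Bryfield, not Fenrow, so the proviso does not save it. Fails.
  (b) The claim is a consumer claim, not a contract claim, which satisfies one of the alternatives. Met.
  (c) The claim is a consumer claim, which satisfies one of the alternatives. Condition met.
  (d) The amount in controversy is $107,250, which meets the $10,000 floor, which satisfies one of the alternatives. Met.
  (e) The plaintiff resides in Velmarsh, which is not Galbourne, which satisfies one of the alternatives. Met.
Only condition (a) fails.

(a)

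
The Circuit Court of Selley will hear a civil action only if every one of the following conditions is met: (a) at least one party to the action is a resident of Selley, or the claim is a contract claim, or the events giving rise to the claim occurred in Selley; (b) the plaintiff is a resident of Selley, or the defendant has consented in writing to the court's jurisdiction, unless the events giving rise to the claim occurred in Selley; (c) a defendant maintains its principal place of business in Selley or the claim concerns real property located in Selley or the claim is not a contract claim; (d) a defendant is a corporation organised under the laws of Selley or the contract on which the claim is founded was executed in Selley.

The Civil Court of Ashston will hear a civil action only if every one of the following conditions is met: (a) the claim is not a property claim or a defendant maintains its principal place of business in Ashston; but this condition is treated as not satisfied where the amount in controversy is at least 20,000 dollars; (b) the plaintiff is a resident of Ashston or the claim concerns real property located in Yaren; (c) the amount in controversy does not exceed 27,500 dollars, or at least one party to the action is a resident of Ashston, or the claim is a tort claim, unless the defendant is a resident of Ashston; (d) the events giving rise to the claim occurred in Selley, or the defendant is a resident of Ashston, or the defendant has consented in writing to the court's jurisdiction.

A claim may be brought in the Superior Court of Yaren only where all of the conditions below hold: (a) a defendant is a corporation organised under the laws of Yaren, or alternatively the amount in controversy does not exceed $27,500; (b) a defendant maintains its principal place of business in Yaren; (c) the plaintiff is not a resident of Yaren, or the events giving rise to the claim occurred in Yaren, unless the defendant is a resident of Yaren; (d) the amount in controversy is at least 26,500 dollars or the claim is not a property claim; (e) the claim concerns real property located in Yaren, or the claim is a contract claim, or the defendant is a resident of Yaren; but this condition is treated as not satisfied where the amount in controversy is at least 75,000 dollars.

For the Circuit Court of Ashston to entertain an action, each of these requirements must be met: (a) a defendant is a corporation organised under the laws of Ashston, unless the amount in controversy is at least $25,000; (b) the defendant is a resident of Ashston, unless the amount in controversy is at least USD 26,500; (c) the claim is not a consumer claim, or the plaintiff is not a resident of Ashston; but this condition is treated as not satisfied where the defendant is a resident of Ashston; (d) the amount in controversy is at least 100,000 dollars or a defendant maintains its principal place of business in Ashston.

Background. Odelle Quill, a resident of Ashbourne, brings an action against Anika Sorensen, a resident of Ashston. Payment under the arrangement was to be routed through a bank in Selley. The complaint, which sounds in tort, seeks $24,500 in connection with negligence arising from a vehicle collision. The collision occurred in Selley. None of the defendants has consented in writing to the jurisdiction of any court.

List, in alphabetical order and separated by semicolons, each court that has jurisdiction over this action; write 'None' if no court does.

None

The Circuit Court of Selley:
  (a) The operative events occurred in Selley, so this disjunct is met. Met.
  (b) The plaintiff resides in Ashbourne, not Selley; no such written consent has been filed — every alternative fails. However, the operative events occurred in Selley, so the 'unless' proviso supplies this condition. Condition met.
  (c) The claim is a tort claim, not a contract claim, which satisfies one of the alternatives. Met.
  (d) No defendant is a corporation; no contract (and hence no place of execution) is alleged — none of the alternatives is met. Condition not met.
  → No jurisdiction.
The Civil Court of Ashston:
  (a) The claim is a tort claim, not a property claim, so this disjunct is met. But the carve-out bites: the amount in controversy is USD 24,500, which meets the $20,000 floor. Condition not met.
  (b) The plaintiff resides in Ashbourne, not Ashston; the claim does not concern real property — every alternative fails. Not met.
  (c) The amount in controversy is USD 24,500, within the 27,500 dollars ceiling, so one alternative holds. Satisfied.
  (d) The operative events occurred in Selley, so one alternative holds. Satisfied.
  → No jurisdiction.
The Superior Court of Yaren:
  (a) The amount in controversy is USD 24,500, within the $27,500 ceiling, so one alternative holds. Condition met.
  (b) No defendant is a corporation. Not met.
  (c) The plaintiff resides in Ashbourne, which is not Yaren, so this disjunct is met. Condition met.
  (d) The claim is a tort claim, not a property claim, so one alternative holds. Condition met.
  (e) The claim does not concern real property; the claim is a tort claim, not a contract claim; the defendant resides in Ashston, not Yaren — no alternative holds. Fails.
  → Not every requirement is met — no jurisdiction.
The Circuit Court of Ashston:
  (a) No defendant is a corporation. And the amount in controversy is USD 24,500, below the $25,000 floor, so the proviso does not save it. Condition not met.
  (b) The defendant resides in Ashston. Met.
  (c) The claim is a tort claim, not a consumer claim, so one alternative holds. But the defendant resides in Ashston, triggering the carve-out and defeating this condition. Not met.
  (d) The amount in controversy is $24,500, below the $100,000 floor; no defendant is a corporation — every alternative fails. Fails.
  → At least one condition fails; no jurisdiction.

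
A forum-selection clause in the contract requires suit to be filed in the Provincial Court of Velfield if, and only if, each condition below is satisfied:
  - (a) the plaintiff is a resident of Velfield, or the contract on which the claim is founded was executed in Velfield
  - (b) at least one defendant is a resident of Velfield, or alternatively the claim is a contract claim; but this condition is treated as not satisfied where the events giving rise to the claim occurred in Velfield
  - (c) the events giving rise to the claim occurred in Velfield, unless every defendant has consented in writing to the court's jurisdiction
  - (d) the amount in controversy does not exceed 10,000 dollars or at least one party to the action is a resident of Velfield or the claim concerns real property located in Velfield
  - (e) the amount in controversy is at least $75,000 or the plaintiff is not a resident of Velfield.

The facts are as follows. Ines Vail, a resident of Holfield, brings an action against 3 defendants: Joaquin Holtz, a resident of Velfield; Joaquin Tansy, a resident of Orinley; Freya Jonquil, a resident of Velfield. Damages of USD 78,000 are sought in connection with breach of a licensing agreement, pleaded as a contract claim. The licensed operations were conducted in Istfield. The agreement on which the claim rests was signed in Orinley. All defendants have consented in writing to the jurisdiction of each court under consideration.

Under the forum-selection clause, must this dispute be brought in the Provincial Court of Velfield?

No

The Provincial Court of Velfield:
  (a) The plaintiff resides in Holfield, not Velfield; the contract was executed in Orinley, not Velfield — no alternative holds. Not satisfied.
  (b) Joaquin Holtz resides in Velfield, which satisfies one of the alternatives. And the carve-out is inapplicable — the operative events occurred in Istfield, not Velfield. Satisfied.
  (c) The operative events occurred in Istfield, not Velfield. But every defendant has filed written consent, and the 'unless' clause therefore excuses the requirement. Met.
  (d) Joaquin Holtz resides in Velfield, so one alternative holds. Condition met.
  (e) The amount in controversy is $78,000, which meets the $75,000 floor, so this disjunct is met. Condition met.
  → The clause does not apply.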